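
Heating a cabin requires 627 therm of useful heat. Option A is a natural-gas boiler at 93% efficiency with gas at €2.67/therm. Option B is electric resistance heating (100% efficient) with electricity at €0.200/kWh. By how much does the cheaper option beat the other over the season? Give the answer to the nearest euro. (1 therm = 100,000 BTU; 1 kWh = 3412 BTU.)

€1875

Heat load = 627 therm × 100,000 = 62,700,000 BTU
Gas: input = 62,700,000 / 0.93 = 67,419,355 BTU = 674.2 therm → 674.2 × €2.67 = €1,800.10
Electric: 62,700,000 BTU / 3412 = 18,380 kWh → × €0.200 = €3,675.26
Difference = |€1,800.10 − €3,675.26| = €1,875.17 ≈ €1875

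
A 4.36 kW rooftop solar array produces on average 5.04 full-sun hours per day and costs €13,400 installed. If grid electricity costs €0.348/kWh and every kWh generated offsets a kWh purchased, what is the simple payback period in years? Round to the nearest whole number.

5 years

Daily generation = 4.36 kW × 5.04 h = 21.97 kWh
Annual generation = 21.97 × 365 = 8020.7 kWh
Annual savings = 8020.7 × €0.348 = €2,791.19
Payback = €13,400 / €2,791.19 = 4.8 years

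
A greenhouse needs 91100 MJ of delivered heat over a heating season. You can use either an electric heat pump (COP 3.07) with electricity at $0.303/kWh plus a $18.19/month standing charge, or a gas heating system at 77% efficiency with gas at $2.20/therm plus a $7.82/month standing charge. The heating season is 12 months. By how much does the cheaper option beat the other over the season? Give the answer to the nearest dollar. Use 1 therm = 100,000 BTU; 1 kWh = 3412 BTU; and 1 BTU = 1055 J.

Heat load = 91100 MJ = 91,100,000,000 J / 1055 = 86,350,711 BTU
Gas: input = 86,350,711 / 0.77 = 112,143,780 BTU = 1,121 therm → 1,121 × $2.20 = $2,467.16; + 12 × $7.82 standing = $2,561.00
Heat pump: 86,350,711 BTU / 3412 = 25,310 kWh heat; / 3.07 = 8,244 kWh in → × $0.303 = $2,497.82; + 12 × $18.19 standing = $2,716.10
Difference = |$2,561.00 − $2,716.10| = $155.10 ≈ $155

$155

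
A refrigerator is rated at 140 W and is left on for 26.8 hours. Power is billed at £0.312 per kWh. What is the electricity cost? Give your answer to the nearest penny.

Energy = 140 W × 26.8 h = 3,752 Wh = 3.752 kWh
Cost = 3.752 kWh × £0.312/kWh = £1.17

£1.17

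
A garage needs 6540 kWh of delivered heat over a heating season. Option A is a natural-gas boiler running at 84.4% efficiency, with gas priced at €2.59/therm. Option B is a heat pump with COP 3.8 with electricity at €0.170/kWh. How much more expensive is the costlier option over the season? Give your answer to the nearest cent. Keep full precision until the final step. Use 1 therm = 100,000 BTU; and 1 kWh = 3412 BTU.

€392.19

Heat load = 6540 kWh × 3412 = 22,314,480 BTU
Gas: input = 22,314,480 / 0.844 = 26,438,957 BTU = 264.4 therm → 264.4 × €2.59 = €684.77
Heat pump: 22,314,480 BTU / 3412 = 6,540 kWh heat; / 3.8 = 1,721 kWh in → × €0.170 = €292.58
Difference = |€684.77 − €292.58| = €392.19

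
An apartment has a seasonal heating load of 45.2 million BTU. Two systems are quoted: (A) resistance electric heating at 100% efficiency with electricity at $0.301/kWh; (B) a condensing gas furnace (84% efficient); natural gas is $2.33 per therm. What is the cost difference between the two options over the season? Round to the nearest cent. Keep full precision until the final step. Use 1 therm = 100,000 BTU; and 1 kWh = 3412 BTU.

$2733.69

Heat load = 45.2 × 10⁶ BTU = 45,200,000 BTU
Gas: input = 45,200,000 / 0.84 = 53,809,524 BTU = 538.1 therm → 538.1 × $2.33 = $1,253.76
Electric: 45,200,000 BTU / 3412 = 13,250 kWh → × $0.301 = $3,987.46
Difference = |$1,253.76 − $3,987.46| = $2,733.69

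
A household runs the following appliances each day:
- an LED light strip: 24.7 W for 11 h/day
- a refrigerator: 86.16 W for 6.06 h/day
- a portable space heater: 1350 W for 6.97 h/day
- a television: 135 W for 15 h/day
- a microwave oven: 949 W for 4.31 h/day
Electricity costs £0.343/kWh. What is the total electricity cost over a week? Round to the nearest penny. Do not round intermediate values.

£39.18

LED light strip: 24.7 W × 11 h × 7 d = 1,902 Wh = 1.902 kWh
refrigerator: 86.16 W × 6.06 h × 7 d = 3,655 Wh = 3.655 kWh
portable space heater: 1350 W × 6.97 h × 7 d = 65,866 Wh = 65.87 kWh
television: 135 W × 15 h × 7 d = 14,175 Wh = 14.18 kWh
microwave oven: 949 W × 4.31 h × 7 d = 28,631 Wh = 28.63 kWh
Total energy = 1.902 + 3.655 + 65.87 + 14.18 + 28.63 = 114.2 kWh
Cost = 114.2 kWh × £0.343 = £39.18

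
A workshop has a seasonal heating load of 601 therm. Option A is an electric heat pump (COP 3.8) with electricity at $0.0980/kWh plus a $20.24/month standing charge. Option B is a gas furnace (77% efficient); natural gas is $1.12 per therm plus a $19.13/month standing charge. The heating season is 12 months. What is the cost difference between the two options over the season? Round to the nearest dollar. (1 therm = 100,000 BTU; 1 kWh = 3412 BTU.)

$407

Heat load = 601 therm × 100,000 = 60,100,000 BTU
Gas: input = 60,100,000 / 0.77 = 78,051,948 BTU = 780.5 therm → 780.5 × $1.12 = $874.18; + 12 × $19.13 standing = $1,103.74
Heat pump: 60,100,000 BTU / 3412 = 17,610 kWh heat; / 3.8 = 4,635 kWh in → × $0.0980 = $454.26; + 12 × $20.24 standing = $697.14
Difference = |$1,103.74 − $697.14| = $406.60 ≈ $407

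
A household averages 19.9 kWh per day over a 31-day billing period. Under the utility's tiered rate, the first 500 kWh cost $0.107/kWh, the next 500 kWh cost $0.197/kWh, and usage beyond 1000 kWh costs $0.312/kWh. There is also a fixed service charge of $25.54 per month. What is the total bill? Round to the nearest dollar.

Usage = 19.9 kWh/day × 31 days = 616.9 kWh
First 500 kWh × $0.107 = $53.50
Next 116.9 kWh × $0.197 = $23.03
Remaining tier: 0 kWh (not reached)
Energy charge = $76.53; + service $25.54 = $102.07 ≈ $102

$102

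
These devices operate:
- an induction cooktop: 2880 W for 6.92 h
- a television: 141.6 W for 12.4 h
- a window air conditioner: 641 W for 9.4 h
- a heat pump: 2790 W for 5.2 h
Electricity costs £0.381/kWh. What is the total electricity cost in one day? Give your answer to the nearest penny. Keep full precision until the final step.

£16.09

induction cooktop: 2880 W × 6.92 h = 19,930 Wh = 19.93 kWh
television: 141.6 W × 12.4 h = 1,756 Wh = 1.756 kWh
window air conditioner: 641 W × 9.4 h = 6,025 Wh = 6.025 kWh
heat pump: 2790 W × 5.2 h = 14,508 Wh = 14.51 kWh
Total energy = 19.93 + 1.756 + 6.025 + 14.51 = 42.22 kWh
Cost = 42.22 kWh × £0.381 = £16.09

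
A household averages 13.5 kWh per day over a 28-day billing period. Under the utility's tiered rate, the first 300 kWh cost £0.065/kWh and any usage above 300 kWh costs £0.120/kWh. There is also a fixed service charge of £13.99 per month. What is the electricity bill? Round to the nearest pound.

Usage = 13.5 kWh/day × 28 days = 378 kWh
First 300 kWh × £0.065 = £19.50
Remaining 78 kWh × £0.120 = £9.36
Energy charge = £28.86; + service £13.99 = £42.85 ≈ £43

£43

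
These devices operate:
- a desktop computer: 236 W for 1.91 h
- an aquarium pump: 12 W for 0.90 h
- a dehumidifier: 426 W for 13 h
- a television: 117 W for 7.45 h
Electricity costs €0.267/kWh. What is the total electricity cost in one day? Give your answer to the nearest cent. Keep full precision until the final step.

desktop computer: 236 W × 1.91 h = 451 Wh = 0.4508 kWh
aquarium pump: 12 W × 0.90 h = 11 Wh = 0.0108 kWh
dehumidifier: 426 W × 13 h = 5,538 Wh = 5.538 kWh
television: 117 W × 7.45 h = 872 Wh = 0.8716 kWh
Total energy = 0.4508 + 0.0108 + 5.538 + 0.8716 = 6.871 kWh
Cost = 6.871 kWh × €0.267 = €1.83

€1.83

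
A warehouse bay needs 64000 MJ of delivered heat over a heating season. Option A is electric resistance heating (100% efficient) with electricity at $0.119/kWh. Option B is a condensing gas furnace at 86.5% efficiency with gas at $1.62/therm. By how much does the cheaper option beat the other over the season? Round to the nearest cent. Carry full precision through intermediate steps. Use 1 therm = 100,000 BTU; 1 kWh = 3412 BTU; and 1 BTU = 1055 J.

$979.63

Heat load = 64000 MJ = 64,000,000,000 J / 1055 = 60,663,507 BTU
Gas: input = 60,663,507 / 0.865 = 70,131,222 BTU = 701.3 therm → 701.3 × $1.62 = $1,136.13
Electric: 60,663,507 BTU / 3412 = 17,780 kWh → × $0.119 = $2,115.76
Difference = |$1,136.13 − $2,115.76| = $979.63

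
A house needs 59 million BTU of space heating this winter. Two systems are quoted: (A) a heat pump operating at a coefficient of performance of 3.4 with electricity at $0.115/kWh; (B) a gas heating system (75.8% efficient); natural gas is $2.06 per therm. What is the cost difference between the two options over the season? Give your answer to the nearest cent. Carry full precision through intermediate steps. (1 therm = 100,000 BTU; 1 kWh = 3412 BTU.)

Heat load = 59 × 10⁶ BTU = 59,000,000 BTU
Gas: input = 59,000,000 / 0.758 = 77,836,412 BTU = 778.4 therm → 778.4 × $2.06 = $1,603.43
Heat pump: 59,000,000 BTU / 3412 = 17,290 kWh heat; / 3.4 = 5,086 kWh in → × $0.115 = $584.87
Difference = |$1,603.43 − $584.87| = $1,018.56

$1018.56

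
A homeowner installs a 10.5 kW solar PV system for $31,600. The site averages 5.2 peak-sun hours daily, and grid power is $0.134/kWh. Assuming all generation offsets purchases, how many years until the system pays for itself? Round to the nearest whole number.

Daily generation = 10.5 kW × 5.2 h = 54.6 kWh
Annual generation = 54.6 × 365 = 19929 kWh
Annual savings = 19929 × $0.134 = $2,670.49
Payback = $31,600 / $2,670.49 = 11.8 years

12 years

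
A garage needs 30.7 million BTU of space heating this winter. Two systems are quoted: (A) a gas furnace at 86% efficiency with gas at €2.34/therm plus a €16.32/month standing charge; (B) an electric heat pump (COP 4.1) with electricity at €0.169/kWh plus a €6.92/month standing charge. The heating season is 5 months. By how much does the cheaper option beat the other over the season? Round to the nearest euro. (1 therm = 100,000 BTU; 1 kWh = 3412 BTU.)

Heat load = 30.7 × 10⁶ BTU = 30,700,000 BTU
Gas: input = 30,700,000 / 0.86 = 35,697,674 BTU = 357 therm → 357 × €2.34 = €835.33; + 5 × €16.32 standing = €916.93
Heat pump: 30,700,000 BTU / 3412 = 8,998 kWh heat; / 4.1 = 2,195 kWh in → × €0.169 = €370.88; + 5 × €6.92 standing = €405.48
Difference = |€916.93 − €405.48| = €511.45 ≈ €511

€511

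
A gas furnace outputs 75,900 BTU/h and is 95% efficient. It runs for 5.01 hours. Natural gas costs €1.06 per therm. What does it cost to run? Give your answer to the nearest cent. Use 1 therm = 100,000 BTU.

€4.24

Heat delivered = 75,900 BTU/h × 5.01 h = 380,259 BTU
Gas input = 380,259 / 0.95 = 400,273 BTU
= 400,273 / 100,000 = 4.003 therm
Cost = 4.003 × €1.06/therm = €4.24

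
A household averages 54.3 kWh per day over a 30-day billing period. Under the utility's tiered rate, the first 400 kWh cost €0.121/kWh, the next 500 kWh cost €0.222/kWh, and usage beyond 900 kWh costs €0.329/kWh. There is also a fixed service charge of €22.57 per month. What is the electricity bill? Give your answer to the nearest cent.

Usage = 54.3 kWh/day × 30 days = 1629 kWh
First 400 kWh × €0.121 = €48.40
Next 500 kWh × €0.222 = €111.00
Remaining 729 kWh × €0.329 = €239.84
Energy charge = €399.24; + service €22.57 = €421.81

€421.81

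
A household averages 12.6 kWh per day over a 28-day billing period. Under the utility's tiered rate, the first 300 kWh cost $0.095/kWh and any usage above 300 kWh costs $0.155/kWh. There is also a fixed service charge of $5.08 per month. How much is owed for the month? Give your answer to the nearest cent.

Usage = 12.6 kWh/day × 28 days = 352.8 kWh
First 300 kWh × $0.095 = $28.50
Remaining 52.8 kWh × $0.155 = $8.18
Energy charge = $36.68; + service $5.08 = $41.76

$41.76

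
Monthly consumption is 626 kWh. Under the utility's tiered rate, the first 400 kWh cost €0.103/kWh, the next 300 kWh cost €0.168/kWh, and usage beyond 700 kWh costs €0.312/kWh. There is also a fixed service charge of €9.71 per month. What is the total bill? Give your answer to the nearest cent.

First 400 kWh × €0.103 = €41.20
Next 226 kWh × €0.168 = €37.97
Remaining tier: 0 kWh (not reached)
Energy charge = €79.17; + service €9.71 = €88.88

€88.88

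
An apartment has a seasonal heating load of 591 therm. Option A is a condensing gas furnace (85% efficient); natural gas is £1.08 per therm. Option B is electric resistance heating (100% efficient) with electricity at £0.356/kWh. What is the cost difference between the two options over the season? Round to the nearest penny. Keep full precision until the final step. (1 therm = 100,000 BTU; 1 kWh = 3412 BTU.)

£5415.44

Heat load = 591 therm × 100,000 = 59,100,000 BTU
Gas: input = 59,100,000 / 0.85 = 69,529,412 BTU = 695.3 therm → 695.3 × £1.08 = £750.92
Electric: 59,100,000 BTU / 3412 = 17,320 kWh → × £0.356 = £6,166.35
Difference = |£750.92 − £6,166.35| = £5,415.44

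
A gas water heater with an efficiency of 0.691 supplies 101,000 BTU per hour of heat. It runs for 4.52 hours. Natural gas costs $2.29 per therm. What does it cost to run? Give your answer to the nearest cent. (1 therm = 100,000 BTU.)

$15.13

Heat delivered = 101,000 BTU/h × 4.52 h = 456,520 BTU
Gas input = 456,520 / 0.691 = 660,666 BTU
= 660,666 / 100,000 = 6.607 therm
Cost = 6.607 × $2.29/therm = $15.13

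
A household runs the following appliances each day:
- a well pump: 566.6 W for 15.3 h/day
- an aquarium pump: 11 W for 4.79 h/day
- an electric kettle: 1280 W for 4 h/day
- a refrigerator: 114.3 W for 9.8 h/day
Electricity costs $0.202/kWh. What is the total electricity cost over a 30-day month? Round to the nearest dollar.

well pump: 566.6 W × 15.3 h × 30 d = 260,069 Wh = 260.1 kWh
aquarium pump: 11 W × 4.79 h × 30 d = 1,581 Wh = 1.581 kWh
electric kettle: 1280 W × 4 h × 30 d = 153,600 Wh = 153.6 kWh
refrigerator: 114.3 W × 9.8 h × 30 d = 33,604 Wh = 33.6 kWh
Total energy = 260.1 + 1.581 + 153.6 + 33.6 = 448.9 kWh
Cost = 448.9 kWh × $0.202 = $90.67 ≈ $91

$91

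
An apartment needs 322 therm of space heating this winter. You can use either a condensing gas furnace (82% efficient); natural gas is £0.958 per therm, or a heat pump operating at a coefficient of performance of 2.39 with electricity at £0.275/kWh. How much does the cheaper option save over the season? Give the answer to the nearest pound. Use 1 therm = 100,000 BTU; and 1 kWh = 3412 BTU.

£710

Heat load = 322 therm × 100,000 = 32,200,000 BTU
Gas: input = 32,200,000 / 0.82 = 39,268,293 BTU = 392.7 therm → 392.7 × £0.958 = £376.19
Heat pump: 32,200,000 BTU / 3412 = 9,437 kWh heat; / 2.39 = 3,949 kWh in → × £0.275 = £1,085.88
Difference = |£376.19 − £1,085.88| = £709.69 ≈ £710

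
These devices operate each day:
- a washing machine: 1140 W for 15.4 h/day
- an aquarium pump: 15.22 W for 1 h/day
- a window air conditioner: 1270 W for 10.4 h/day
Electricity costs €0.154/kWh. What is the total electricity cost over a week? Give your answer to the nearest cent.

washing machine: 1140 W × 15.4 h × 7 d = 122,892 Wh = 122.9 kWh
aquarium pump: 15.22 W × 1 h × 7 d = 107 Wh = 0.1065 kWh
window air conditioner: 1270 W × 10.4 h × 7 d = 92,456 Wh = 92.46 kWh
Total energy = 122.9 + 0.1065 + 92.46 = 215.5 kWh
Cost = 215.5 kWh × €0.154 = €33.18

€33.18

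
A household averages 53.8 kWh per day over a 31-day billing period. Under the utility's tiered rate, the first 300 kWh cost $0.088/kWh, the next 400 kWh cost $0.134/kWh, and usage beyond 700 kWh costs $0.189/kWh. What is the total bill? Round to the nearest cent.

$262.91

Usage = 53.8 kWh/day × 31 days = 1667.8 kWh
First 300 kWh × $0.088 = $26.40
Next 400 kWh × $0.134 = $53.60
Remaining 967.8 kWh × $0.189 = $182.91
Total = $262.91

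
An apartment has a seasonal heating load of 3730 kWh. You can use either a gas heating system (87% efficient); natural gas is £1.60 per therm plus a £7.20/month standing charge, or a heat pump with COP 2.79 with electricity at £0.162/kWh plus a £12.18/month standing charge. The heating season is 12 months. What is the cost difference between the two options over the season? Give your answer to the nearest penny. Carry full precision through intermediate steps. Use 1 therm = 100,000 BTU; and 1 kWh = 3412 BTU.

£42.29

Heat load = 3730 kWh × 3412 = 12,726,760 BTU
Gas: input = 12,726,760 / 0.87 = 14,628,460 BTU = 146.3 therm → 146.3 × £1.60 = £234.06; + 12 × £7.20 standing = £320.46
Heat pump: 12,726,760 BTU / 3412 = 3,730 kWh heat; / 2.79 = 1,337 kWh in → × £0.162 = £216.58; + 12 × £12.18 standing = £362.74
Difference = |£320.46 − £362.74| = £42.29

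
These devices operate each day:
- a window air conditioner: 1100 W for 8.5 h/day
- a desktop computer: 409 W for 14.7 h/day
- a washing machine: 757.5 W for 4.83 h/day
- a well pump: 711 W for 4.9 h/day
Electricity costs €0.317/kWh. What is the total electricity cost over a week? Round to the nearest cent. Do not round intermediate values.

window air conditioner: 1100 W × 8.5 h × 7 d = 65,450 Wh = 65.45 kWh
desktop computer: 409 W × 14.7 h × 7 d = 42,086 Wh = 42.09 kWh
washing machine: 757.5 W × 4.83 h × 7 d = 25,611 Wh = 25.61 kWh
well pump: 711 W × 4.9 h × 7 d = 24,387 Wh = 24.39 kWh
Total energy = 65.45 + 42.09 + 25.61 + 24.39 = 157.5 kWh
Cost = 157.5 kWh × €0.317 = €49.94

€49.94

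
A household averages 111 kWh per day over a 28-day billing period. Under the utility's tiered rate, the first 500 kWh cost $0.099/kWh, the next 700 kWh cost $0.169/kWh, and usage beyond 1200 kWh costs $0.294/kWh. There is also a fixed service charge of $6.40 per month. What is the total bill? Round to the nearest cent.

$735.15

Usage = 111 kWh/day × 28 days = 3108 kWh
First 500 kWh × $0.099 = $49.50
Next 700 kWh × $0.169 = $118.30
Remaining 1908 kWh × $0.294 = $560.95
Energy charge = $728.75; + service $6.40 = $735.15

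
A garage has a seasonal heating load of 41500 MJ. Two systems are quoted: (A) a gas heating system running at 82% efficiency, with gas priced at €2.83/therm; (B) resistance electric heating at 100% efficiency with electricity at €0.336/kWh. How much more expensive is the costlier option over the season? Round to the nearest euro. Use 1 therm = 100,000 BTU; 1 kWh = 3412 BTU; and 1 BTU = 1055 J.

Heat load = 41500 MJ = 41,500,000,000 J / 1055 = 39,336,493 BTU
Gas: input = 39,336,493 / 0.82 = 47,971,333 BTU = 479.7 therm → 479.7 × €2.83 = €1,357.59
Electric: 39,336,493 BTU / 3412 = 11,530 kWh → × €0.336 = €3,873.70
Difference = |€1,357.59 − €3,873.70| = €2,516.11 ≈ €2516

€2516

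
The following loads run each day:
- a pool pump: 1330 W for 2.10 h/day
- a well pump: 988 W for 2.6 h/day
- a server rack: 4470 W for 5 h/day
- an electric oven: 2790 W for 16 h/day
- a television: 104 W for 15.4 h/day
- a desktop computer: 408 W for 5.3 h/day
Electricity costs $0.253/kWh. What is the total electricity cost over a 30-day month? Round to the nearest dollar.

pool pump: 1330 W × 2.10 h × 30 d = 83,790 Wh = 83.79 kWh
well pump: 988 W × 2.6 h × 30 d = 77,064 Wh = 77.06 kWh
server rack: 4470 W × 5 h × 30 d = 670,500 Wh = 670.5 kWh
electric oven: 2790 W × 16 h × 30 d = 1,339,200 Wh = 1,339 kWh
television: 104 W × 15.4 h × 30 d = 48,048 Wh = 48.05 kWh
desktop computer: 408 W × 5.3 h × 30 d = 64,872 Wh = 64.87 kWh
Total energy = 83.79 + 77.06 + 670.5 + 1,339 + 48.05 + 64.87 = 2,283 kWh
Cost = 2,283 kWh × $0.253 = $577.72 ≈ $578

$578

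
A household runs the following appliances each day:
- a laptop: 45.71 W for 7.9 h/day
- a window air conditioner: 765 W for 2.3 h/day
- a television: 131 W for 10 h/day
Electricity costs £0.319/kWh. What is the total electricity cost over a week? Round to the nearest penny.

£7.66

laptop: 45.71 W × 7.9 h × 7 d = 2,528 Wh = 2.528 kWh
window air conditioner: 765 W × 2.3 h × 7 d = 12,316 Wh = 12.32 kWh
television: 131 W × 10 h × 7 d = 9,170 Wh = 9.17 kWh
Total energy = 2.528 + 12.32 + 9.17 = 24.01 kWh
Cost = 24.01 kWh × £0.319 = £7.66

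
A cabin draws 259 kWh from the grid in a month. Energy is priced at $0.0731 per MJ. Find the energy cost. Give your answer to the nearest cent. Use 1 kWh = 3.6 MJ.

259 kWh × (3.6 MJ/kWh) = 932.4 MJ
Cost = 932.4 MJ × $0.0731/MJ = $68.16

$68.16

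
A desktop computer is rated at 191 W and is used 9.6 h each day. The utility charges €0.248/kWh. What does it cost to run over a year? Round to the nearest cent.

€165.98

Energy = 191 W × 9.6 h/day × 365 days = 669,264 Wh = 669.3 kWh
Cost = 669.3 kWh × €0.248/kWh = €165.98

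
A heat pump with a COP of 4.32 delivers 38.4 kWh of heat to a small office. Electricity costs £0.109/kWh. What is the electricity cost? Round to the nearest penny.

£0.97

Electrical input = 38.4 kWh / 4.32 = 8.889 kWh
Cost = 8.889 × £0.109/kWh = £0.97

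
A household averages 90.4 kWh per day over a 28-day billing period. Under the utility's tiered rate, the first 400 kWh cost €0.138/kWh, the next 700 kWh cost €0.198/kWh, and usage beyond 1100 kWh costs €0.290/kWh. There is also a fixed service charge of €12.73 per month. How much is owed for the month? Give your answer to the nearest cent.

€621.58

Usage = 90.4 kWh/day × 28 days = 2531.2 kWh
First 400 kWh × €0.138 = €55.20
Next 700 kWh × €0.198 = €138.60
Remaining 1431.2 kWh × €0.290 = €415.05
Energy charge = €608.85; + service €12.73 = €621.58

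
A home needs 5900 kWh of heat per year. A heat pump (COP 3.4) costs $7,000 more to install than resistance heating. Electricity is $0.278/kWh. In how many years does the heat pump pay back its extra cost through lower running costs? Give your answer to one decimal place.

6.0 years

Resistance: 5900 kWh × $0.278 = $1,640.20/yr
Heat pump: 5900 / 3.4 = 1735 kWh in → × $0.278 = $482.41/yr
Annual savings = $1,157.79
Payback = $7,000 / $1,157.79 = 6.05 years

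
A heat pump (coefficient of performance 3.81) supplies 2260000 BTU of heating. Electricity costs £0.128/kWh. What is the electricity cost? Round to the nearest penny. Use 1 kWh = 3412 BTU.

Heat delivered = 2,260,000 BTU / 3412 = 662.4 kWh
Electrical input = 662.4 kWh / 3.81 = 173.8 kWh
Cost = 173.8 × £0.128/kWh = £22.25

£22.25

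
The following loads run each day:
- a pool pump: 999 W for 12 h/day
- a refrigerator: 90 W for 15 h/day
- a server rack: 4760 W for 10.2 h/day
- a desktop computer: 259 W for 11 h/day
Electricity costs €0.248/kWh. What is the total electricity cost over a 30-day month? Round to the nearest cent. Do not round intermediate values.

€481.66

pool pump: 999 W × 12 h × 30 d = 359,640 Wh = 359.6 kWh
refrigerator: 90 W × 15 h × 30 d = 40,500 Wh = 40.5 kWh
server rack: 4760 W × 10.2 h × 30 d = 1,456,560 Wh = 1,457 kWh
desktop computer: 259 W × 11 h × 30 d = 85,470 Wh = 85.47 kWh
Total energy = 359.6 + 40.5 + 1,457 + 85.47 = 1,942 kWh
Cost = 1,942 kWh × €0.248 = €481.66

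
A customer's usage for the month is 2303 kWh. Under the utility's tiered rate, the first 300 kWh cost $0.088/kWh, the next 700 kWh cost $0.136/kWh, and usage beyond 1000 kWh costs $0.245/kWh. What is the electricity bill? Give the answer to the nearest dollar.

$441

First 300 kWh × $0.088 = $26.40
Next 700 kWh × $0.136 = $95.20
Remaining 1303 kWh × $0.245 = $319.24
Total = $440.84 ≈ $441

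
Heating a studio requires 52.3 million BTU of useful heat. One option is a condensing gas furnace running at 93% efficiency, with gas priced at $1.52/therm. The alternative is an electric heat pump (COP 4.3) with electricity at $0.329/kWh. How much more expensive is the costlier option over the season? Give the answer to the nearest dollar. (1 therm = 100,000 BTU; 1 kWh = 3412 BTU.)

$318

Heat load = 52.3 × 10⁶ BTU = 52,300,000 BTU
Gas: input = 52,300,000 / 0.93 = 56,236,559 BTU = 562.4 therm → 562.4 × $1.52 = $854.80
Heat pump: 52,300,000 BTU / 3412 = 15,330 kWh heat; / 4.3 = 3,565 kWh in → × $0.329 = $1,172.79
Difference = |$854.80 − $1,172.79| = $317.99 ≈ $318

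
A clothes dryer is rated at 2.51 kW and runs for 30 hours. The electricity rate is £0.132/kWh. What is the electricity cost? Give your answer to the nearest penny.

Energy = 2510 W × 30 h = 75,300 Wh = 75.3 kWh
Cost = 75.3 kWh × £0.132/kWh = £9.94

£9.94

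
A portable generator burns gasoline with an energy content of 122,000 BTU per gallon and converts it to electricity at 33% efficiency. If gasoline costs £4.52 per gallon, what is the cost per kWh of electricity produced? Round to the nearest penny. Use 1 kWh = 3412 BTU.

£0.38

Electrical output per gallon = 122,000 BTU × 0.33 / 3412 BTU/kWh = 11.8 kWh
Cost per kWh = £4.52 / 11.8 kWh = £0.383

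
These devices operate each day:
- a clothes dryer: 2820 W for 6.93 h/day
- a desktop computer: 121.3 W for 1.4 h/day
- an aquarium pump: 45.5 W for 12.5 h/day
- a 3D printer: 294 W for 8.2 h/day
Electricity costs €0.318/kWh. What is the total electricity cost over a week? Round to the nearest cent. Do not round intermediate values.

clothes dryer: 2820 W × 6.93 h × 7 d = 136,798 Wh = 136.8 kWh
desktop computer: 121.3 W × 1.4 h × 7 d = 1,189 Wh = 1.189 kWh
aquarium pump: 45.5 W × 12.5 h × 7 d = 3,981 Wh = 3.981 kWh
3D printer: 294 W × 8.2 h × 7 d = 16,876 Wh = 16.88 kWh
Total energy = 136.8 + 1.189 + 3.981 + 16.88 = 158.8 kWh
Cost = 158.8 kWh × €0.318 = €50.51

€50.51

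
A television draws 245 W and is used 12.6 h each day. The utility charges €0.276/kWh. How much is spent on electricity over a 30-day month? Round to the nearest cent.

€25.56

Energy = 245 W × 12.6 h/day × 30 days = 92,610 Wh = 92.61 kWh
Cost = 92.61 kWh × €0.276/kWh = €25.56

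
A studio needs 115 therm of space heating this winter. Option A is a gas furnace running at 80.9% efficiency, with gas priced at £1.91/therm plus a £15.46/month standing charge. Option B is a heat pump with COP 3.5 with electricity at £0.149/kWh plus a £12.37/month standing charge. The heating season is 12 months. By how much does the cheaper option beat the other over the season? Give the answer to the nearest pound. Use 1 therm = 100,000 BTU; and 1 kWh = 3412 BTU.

Heat load = 115 therm × 100,000 = 11,500,000 BTU
Gas: input = 11,500,000 / 0.809 = 14,215,080 BTU = 142.2 therm → 142.2 × £1.91 = £271.51; + 12 × £15.46 standing = £457.03
Heat pump: 11,500,000 BTU / 3412 = 3,370 kWh heat; / 3.5 = 963 kWh in → × £0.149 = £143.49; + 12 × £12.37 standing = £291.93
Difference = |£457.03 − £291.93| = £165.10 ≈ £165

£165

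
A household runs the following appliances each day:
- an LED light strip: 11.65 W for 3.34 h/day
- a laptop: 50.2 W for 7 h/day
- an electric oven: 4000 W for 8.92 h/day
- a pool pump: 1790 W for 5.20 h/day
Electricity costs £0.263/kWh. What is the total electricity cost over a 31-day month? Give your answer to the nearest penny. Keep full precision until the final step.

£369.97

LED light strip: 11.65 W × 3.34 h × 31 d = 1,206 Wh = 1.206 kWh
laptop: 50.2 W × 7 h × 31 d = 10,893 Wh = 10.89 kWh
electric oven: 4000 W × 8.92 h × 31 d = 1,106,080 Wh = 1,106 kWh
pool pump: 1790 W × 5.20 h × 31 d = 288,548 Wh = 288.5 kWh
Total energy = 1.206 + 10.89 + 1,106 + 288.5 = 1,407 kWh
Cost = 1,407 kWh × £0.263 = £369.97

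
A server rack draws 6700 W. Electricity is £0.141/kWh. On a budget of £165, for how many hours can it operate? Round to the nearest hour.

Energy budget = £165 / £0.141 per kWh = 1,170 kWh = 1,170,213 Wh
Runtime = 1,170,213 Wh / 6700 W = 174.7 h

175 h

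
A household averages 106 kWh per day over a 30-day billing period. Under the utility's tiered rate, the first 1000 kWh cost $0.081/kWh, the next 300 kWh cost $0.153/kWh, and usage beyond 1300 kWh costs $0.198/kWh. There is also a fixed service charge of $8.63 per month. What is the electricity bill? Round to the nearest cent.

$507.77

Usage = 106 kWh/day × 30 days = 3180 kWh
First 1000 kWh × $0.081 = $81.00
Next 300 kWh × $0.153 = $45.90
Remaining 1880 kWh × $0.198 = $372.24
Energy charge = $499.14; + service $8.63 = $507.77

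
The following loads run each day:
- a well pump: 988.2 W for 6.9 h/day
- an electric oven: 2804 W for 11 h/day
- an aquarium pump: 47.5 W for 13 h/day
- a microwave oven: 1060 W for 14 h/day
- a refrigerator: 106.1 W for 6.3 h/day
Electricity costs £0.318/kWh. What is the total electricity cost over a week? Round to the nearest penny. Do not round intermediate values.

£119.73

well pump: 988.2 W × 6.9 h × 7 d = 47,730 Wh = 47.73 kWh
electric oven: 2804 W × 11 h × 7 d = 215,908 Wh = 215.9 kWh
aquarium pump: 47.5 W × 13 h × 7 d = 4,322 Wh = 4.322 kWh
microwave oven: 1060 W × 14 h × 7 d = 103,880 Wh = 103.9 kWh
refrigerator: 106.1 W × 6.3 h × 7 d = 4,679 Wh = 4.679 kWh
Total energy = 47.73 + 215.9 + 4.322 + 103.9 + 4.679 = 376.5 kWh
Cost = 376.5 kWh × £0.318 = £119.73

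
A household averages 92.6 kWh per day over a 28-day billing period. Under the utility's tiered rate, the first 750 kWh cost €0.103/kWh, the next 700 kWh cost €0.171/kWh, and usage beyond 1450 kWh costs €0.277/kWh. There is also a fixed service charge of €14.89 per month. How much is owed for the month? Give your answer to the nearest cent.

Usage = 92.6 kWh/day × 28 days = 2592.8 kWh
First 750 kWh × €0.103 = €77.25
Next 700 kWh × €0.171 = €119.70
Remaining 1142.8 kWh × €0.277 = €316.56
Energy charge = €513.51; + service €14.89 = €528.40

€528.40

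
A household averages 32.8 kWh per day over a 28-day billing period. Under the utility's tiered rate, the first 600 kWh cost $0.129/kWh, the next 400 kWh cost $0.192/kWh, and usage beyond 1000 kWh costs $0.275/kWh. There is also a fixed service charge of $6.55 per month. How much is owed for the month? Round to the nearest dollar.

Usage = 32.8 kWh/day × 28 days = 918.4 kWh
First 600 kWh × $0.129 = $77.40
Next 318.4 kWh × $0.192 = $61.13
Remaining tier: 0 kWh (not reached)
Energy charge = $138.53; + service $6.55 = $145.08 ≈ $145

$145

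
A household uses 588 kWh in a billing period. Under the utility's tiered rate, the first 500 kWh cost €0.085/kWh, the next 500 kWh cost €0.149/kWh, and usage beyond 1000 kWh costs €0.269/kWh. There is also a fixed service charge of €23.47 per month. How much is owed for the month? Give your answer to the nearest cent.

First 500 kWh × €0.085 = €42.50
Next 88 kWh × €0.149 = €13.11
Remaining tier: 0 kWh (not reached)
Energy charge = €55.61; + service €23.47 = €79.08

€79.08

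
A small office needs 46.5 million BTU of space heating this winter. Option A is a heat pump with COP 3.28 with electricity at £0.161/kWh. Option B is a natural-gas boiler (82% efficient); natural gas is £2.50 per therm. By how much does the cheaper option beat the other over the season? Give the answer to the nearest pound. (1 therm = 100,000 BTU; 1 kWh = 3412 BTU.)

£749

Heat load = 46.5 × 10⁶ BTU = 46,500,000 BTU
Gas: input = 46,500,000 / 0.82 = 56,707,317 BTU = 567.1 therm → 567.1 × £2.50 = £1,417.68
Heat pump: 46,500,000 BTU / 3412 = 13,630 kWh heat; / 3.28 = 4,155 kWh in → × £0.161 = £668.95
Difference = |£1,417.68 − £668.95| = £748.73 ≈ £749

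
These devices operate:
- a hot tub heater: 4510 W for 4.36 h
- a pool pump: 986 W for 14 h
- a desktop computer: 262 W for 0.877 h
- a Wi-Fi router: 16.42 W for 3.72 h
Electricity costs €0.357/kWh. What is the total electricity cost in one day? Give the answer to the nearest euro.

€12

hot tub heater: 4510 W × 4.36 h = 19,664 Wh = 19.66 kWh
pool pump: 986 W × 14 h = 13,804 Wh = 13.8 kWh
desktop computer: 262 W × 0.877 h = 230 Wh = 0.2298 kWh
Wi-Fi router: 16.42 W × 3.72 h = 61 Wh = 0.06108 kWh
Total energy = 19.66 + 13.8 + 0.2298 + 0.06108 = 33.76 kWh
Cost = 33.76 kWh × €0.357 = €12.05 ≈ €12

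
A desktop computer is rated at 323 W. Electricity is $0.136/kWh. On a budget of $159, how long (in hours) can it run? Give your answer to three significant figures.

Energy budget = $159 / $0.136 per kWh = 1,169 kWh = 1,169,118 Wh
Runtime = 1,169,118 Wh / 323 W = 3,620 h

3620 h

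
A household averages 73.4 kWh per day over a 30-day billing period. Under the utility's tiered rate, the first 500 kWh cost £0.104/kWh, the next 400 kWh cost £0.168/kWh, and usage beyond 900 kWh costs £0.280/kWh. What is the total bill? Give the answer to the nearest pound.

£484

Usage = 73.4 kWh/day × 30 days = 2202 kWh
First 500 kWh × £0.104 = £52.00
Next 400 kWh × £0.168 = £67.20
Remaining 1302 kWh × £0.280 = £364.56
Total = £483.76 ≈ £484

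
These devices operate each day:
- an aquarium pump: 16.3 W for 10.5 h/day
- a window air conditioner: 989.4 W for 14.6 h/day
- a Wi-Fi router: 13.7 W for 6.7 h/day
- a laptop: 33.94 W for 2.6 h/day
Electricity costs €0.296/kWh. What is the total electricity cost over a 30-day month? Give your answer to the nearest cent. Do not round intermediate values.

€131.39

aquarium pump: 16.3 W × 10.5 h × 30 d = 5,134 Wh = 5.135 kWh
window air conditioner: 989.4 W × 14.6 h × 30 d = 433,357 Wh = 433.4 kWh
Wi-Fi router: 13.7 W × 6.7 h × 30 d = 2,754 Wh = 2.754 kWh
laptop: 33.94 W × 2.6 h × 30 d = 2,647 Wh = 2.647 kWh
Total energy = 5.135 + 433.4 + 2.754 + 2.647 = 443.9 kWh
Cost = 443.9 kWh × €0.296 = €131.39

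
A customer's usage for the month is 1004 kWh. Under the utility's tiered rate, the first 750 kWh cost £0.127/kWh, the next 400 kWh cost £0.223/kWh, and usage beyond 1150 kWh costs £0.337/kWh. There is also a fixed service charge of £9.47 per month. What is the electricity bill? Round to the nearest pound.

First 750 kWh × £0.127 = £95.25
Next 254 kWh × £0.223 = £56.64
Remaining tier: 0 kWh (not reached)
Energy charge = £151.89; + service £9.47 = £161.36 ≈ £161

£161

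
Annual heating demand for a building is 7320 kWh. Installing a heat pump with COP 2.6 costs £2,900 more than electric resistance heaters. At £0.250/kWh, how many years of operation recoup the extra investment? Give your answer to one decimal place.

2.6 years

Resistance: 7320 kWh × £0.250 = £1,830.00/yr
Heat pump: 7320 / 2.6 = 2815 kWh in → × £0.250 = £703.85/yr
Annual savings = £1,126.15
Payback = £2,900 / £1,126.15 = 2.58 years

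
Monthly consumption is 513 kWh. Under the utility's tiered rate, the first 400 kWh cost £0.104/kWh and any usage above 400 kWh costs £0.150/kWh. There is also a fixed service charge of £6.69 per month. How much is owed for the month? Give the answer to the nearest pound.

First 400 kWh × £0.104 = £41.60
Remaining 113 kWh × £0.150 = £16.95
Energy charge = £58.55; + service £6.69 = £65.24 ≈ £65

£65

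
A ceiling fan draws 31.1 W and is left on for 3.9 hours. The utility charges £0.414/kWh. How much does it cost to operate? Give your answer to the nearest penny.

£0.05

Energy = 31.1 W × 3.9 h = 121 Wh = 0.1213 kWh
Cost = 0.1213 kWh × £0.414/kWh = £0.05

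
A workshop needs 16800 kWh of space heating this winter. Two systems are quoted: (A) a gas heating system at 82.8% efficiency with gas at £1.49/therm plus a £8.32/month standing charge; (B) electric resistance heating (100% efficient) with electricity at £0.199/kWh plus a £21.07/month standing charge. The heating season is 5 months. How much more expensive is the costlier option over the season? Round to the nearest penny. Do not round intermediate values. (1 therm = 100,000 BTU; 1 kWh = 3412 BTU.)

Heat load = 16800 kWh × 3412 = 57,321,600 BTU
Gas: input = 57,321,600 / 0.828 = 69,228,986 BTU = 692.3 therm → 692.3 × £1.49 = £1,031.51; + 5 × £8.32 standing = £1,073.11
Electric: 57,321,600 BTU / 3412 = 16,800 kWh → × £0.199 = £3,343.20; + 5 × £21.07 standing = £3,448.55
Difference = |£1,073.11 − £3,448.55| = £2,375.44

£2375.44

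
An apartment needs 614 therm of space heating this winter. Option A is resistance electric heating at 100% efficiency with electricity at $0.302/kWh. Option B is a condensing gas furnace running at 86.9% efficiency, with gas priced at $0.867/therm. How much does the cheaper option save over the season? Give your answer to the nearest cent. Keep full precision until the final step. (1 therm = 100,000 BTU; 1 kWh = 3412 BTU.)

Heat load = 614 therm × 100,000 = 61,400,000 BTU
Gas: input = 61,400,000 / 0.869 = 70,655,926 BTU = 706.6 therm → 706.6 × $0.867 = $612.59
Electric: 61,400,000 BTU / 3412 = 18,000 kWh → × $0.302 = $5,434.58
Difference = |$612.59 − $5,434.58| = $4,822.00

$4822.00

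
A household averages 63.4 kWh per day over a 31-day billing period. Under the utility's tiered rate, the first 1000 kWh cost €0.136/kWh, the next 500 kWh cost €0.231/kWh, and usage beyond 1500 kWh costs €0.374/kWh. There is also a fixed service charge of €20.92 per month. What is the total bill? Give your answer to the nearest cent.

€446.48

Usage = 63.4 kWh/day × 31 days = 1965.4 kWh
First 1000 kWh × €0.136 = €136.00
Next 500 kWh × €0.231 = €115.50
Remaining 465.4 kWh × €0.374 = €174.06
Energy charge = €425.56; + service €20.92 = €446.48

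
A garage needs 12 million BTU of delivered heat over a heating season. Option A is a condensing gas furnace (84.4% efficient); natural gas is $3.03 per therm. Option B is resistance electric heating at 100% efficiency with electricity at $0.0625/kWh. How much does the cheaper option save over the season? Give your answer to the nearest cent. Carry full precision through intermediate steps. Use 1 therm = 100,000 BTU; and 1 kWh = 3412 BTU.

Heat load = 12 × 10⁶ BTU = 12,000,000 BTU
Gas: input = 12,000,000 / 0.844 = 14,218,009 BTU = 142.2 therm → 142.2 × $3.03 = $430.81
Electric: 12,000,000 BTU / 3412 = 3,517 kWh → × $0.0625 = $219.81
Difference = |$430.81 − $219.81| = $210.99

$210.99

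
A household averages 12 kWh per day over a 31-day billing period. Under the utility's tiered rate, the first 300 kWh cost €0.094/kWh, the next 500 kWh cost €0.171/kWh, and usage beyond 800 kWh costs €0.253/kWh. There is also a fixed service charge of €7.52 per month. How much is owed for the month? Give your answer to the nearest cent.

Usage = 12 kWh/day × 31 days = 372 kWh
First 300 kWh × €0.094 = €28.20
Next 72 kWh × €0.171 = €12.31
Remaining tier: 0 kWh (not reached)
Energy charge = €40.51; + service €7.52 = €48.03

€48.03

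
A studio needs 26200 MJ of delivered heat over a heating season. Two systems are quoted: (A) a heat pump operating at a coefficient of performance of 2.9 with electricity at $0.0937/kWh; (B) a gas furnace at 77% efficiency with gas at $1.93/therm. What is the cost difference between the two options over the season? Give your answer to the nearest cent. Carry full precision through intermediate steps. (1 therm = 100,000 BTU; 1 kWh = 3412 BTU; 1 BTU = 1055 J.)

Heat load = 26200 MJ = 26,200,000,000 J / 1055 = 24,834,123 BTU
Gas: input = 24,834,123 / 0.77 = 32,252,108 BTU = 322.5 therm → 322.5 × $1.93 = $622.47
Heat pump: 24,834,123 BTU / 3412 = 7,278 kWh heat; / 2.9 = 2,510 kWh in → × $0.0937 = $235.17
Difference = |$622.47 − $235.17| = $387.30

$387.30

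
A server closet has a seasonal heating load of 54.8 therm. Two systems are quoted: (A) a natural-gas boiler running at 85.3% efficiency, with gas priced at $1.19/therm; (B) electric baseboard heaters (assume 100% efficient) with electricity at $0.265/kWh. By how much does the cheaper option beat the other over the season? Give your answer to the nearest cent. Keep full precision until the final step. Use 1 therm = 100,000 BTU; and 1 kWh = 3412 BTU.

$349.17

Heat load = 54.8 therm × 100,000 = 5,480,000 BTU
Gas: input = 5,480,000 / 0.853 = 6,424,385 BTU = 64.24 therm → 64.24 × $1.19 = $76.45
Electric: 5,480,000 BTU / 3412 = 1,606 kWh → × $0.265 = $425.62
Difference = |$76.45 − $425.62| = $349.17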